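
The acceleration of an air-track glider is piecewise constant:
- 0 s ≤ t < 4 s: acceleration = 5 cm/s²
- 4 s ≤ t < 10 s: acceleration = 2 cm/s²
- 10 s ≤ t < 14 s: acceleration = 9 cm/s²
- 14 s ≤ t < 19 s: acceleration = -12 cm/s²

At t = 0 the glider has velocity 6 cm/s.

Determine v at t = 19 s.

Δv equals the area under the a-t graph; then v = v₀ + Δv.
0–4 s: 5 × 4 = 20 cm/s
4–10 s: 2 × 6 = 12 cm/s
10–14 s: 9 × 4 = 36 cm/s
14–19 s: -12 × 5 = -60 cm/s
Δv = 8 cm/s, so v(19) = 6 + (8) = 14 cm/s.

14 cm/s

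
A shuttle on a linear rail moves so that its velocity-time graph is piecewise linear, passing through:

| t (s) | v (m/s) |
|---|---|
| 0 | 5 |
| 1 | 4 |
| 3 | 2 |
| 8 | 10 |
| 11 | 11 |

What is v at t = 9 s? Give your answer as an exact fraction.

31/3 m/s

On 8–11 s the graph is linear from 10 to 11 m/s: v(9) = 10 + (11 − 10)·(9 − 8)/(11 − 8) = 31/3 m/s.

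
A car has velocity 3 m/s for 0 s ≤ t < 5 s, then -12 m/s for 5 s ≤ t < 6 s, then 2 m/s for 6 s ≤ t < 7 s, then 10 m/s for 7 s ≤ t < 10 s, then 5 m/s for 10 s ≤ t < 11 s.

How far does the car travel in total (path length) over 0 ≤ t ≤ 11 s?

64 m

Distance (not displacement) is the total path length: add the absolute areas under v-t.
0–5 s: |3| × 5 = 15 m
5–6 s: |-12| × 1 = 12 m
6–7 s: |2| × 1 = 2 m
7–10 s: |10| × 3 = 30 m
10–11 s: |5| × 1 = 5 m
Total distance = 64 m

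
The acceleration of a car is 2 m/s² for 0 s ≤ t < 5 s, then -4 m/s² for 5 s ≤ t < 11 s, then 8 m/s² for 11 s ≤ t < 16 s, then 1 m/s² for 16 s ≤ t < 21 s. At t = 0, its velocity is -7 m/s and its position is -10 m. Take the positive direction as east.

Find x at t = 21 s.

28.5 m

On each constant-a segment, Δv = aΔt and Δx = v₀Δt + ½aΔt²; chain segment to segment.
0–5 s: v starts -7 m/s; Δx = -7·5 + ½·2·5² = -10 m; v ends 3 m/s.
5–11 s: v starts 3 m/s; Δx = 3·6 + ½·-4·6² = -54 m; v ends -21 m/s.
11–16 s: v starts -21 m/s; Δx = -21·5 + ½·8·5² = -5 m; v ends 19 m/s.
16–21 s: v starts 19 m/s; Δx = 19·5 + ½·1·5² = 107.5 m; v ends 24 m/s.
x(21) = -10 + Σ Δx = 28.5 m.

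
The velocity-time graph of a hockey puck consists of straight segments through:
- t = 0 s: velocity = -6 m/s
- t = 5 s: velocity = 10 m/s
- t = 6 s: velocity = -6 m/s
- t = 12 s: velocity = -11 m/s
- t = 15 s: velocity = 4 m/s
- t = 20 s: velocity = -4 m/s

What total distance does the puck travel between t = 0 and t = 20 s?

Total distance travelled is ∫|v| dt — sum the magnitudes of each area piece.
0–5 s: v = 0 at t = 1.875 s; triangle areas 5.625 + 15.625 = 21.25 m
5–6 s: v = 0 at t = 5.625 s; triangle areas 3.125 + 1.125 = 4.25 m
6–12 s: |½(-6 + -11)(6)| = 51 m
12–15 s: v = 0 at t = 14.2 s; triangle areas 12.1 + 1.6 = 13.7 m
15–20 s: v = 0 at t = 17.5 s; triangle areas 5 + 5 = 10 m
Total distance = 100.2 m

100.2 m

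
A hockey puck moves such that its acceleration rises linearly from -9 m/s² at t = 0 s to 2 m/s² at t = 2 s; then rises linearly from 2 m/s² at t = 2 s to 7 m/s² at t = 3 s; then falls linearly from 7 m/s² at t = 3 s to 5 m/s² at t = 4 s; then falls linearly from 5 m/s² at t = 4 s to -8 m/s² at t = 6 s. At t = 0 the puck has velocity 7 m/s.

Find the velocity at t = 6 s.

Δv equals the area under the a-t graph; then v = v₀ + Δv.
0–2 s: ½(-9 + 2)(2) = -7 m/s
2–3 s: ½(2 + 7)(1) = 4.5 m/s
3–4 s: ½(7 + 5)(1) = 6 m/s
4–6 s: ½(5 + -8)(2) = -3 m/s
Δv = 0.5 m/s, so v(6) = 7 + (0.5) = 7.5 m/s.

7.5 m/s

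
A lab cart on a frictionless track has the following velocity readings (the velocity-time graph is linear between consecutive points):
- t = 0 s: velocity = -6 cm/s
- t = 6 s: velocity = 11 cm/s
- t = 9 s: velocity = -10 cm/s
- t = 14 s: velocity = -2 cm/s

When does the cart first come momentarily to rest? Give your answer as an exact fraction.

t = 36/17 s

v changes sign on 0–6 s (from -6 to 11); the graph is linear there, so v = 0 at t = 0 + (6)·(6 − 0)/(11 − -6) = 36/17 s.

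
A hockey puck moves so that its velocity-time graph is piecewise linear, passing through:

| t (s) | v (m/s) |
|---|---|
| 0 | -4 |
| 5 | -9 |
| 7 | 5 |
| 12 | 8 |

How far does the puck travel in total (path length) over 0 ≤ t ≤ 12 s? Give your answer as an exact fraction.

Distance (not displacement) is the total path length: add the absolute areas under v-t.
0–5 s: |½(-4 + -9)(5)| = 32.5 m
5–7 s: v = 0 at t = 44/7 s; triangle areas 81/14 + 25/14 = 53/7 m
7–12 s: |½(5 + 8)(5)| = 32.5 m
Total distance = 508/7 m

508/7 m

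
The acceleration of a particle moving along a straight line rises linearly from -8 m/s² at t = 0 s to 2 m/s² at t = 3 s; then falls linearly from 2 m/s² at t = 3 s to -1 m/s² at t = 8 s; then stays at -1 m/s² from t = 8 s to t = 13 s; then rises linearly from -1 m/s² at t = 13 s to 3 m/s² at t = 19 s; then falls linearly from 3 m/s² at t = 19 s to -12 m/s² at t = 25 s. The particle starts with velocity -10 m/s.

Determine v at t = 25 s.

-42.5 m/s

Δv equals the area under the a-t graph; then v = v₀ + Δv.
0–3 s: ½(-8 + 2)(3) = -9 m/s
3–8 s: ½(2 + -1)(5) = 2.5 m/s
8–13 s: -1 × 5 = -5 m/s
13–19 s: ½(-1 + 3)(6) = 6 m/s
19–25 s: ½(3 + -12)(6) = -27 m/s
Δv = -32.5 m/s, so v(25) = -10 + (-32.5) = -42.5 m/s.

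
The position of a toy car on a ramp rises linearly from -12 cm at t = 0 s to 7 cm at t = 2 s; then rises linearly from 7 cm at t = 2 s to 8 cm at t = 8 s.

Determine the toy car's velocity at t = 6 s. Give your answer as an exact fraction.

1/6 cm/s

Velocity is the slope of the x-t graph on 2–8 s: (8 − 7)/(8 − 2) = 1/6 cm/s.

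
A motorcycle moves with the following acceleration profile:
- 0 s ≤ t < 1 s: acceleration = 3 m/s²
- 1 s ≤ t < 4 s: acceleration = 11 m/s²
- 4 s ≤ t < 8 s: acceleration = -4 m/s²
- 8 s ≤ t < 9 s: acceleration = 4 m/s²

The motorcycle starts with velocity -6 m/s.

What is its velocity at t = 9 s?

18 m/s

Δv equals the area under the a-t graph; then v = v₀ + Δv.
0–1 s: 3 × 1 = 3 m/s
1–4 s: 11 × 3 = 33 m/s
4–8 s: -4 × 4 = -16 m/s
8–9 s: 4 × 1 = 4 m/s
Δv = 24 m/s, so v(9) = -6 + (24) = 18 m/s.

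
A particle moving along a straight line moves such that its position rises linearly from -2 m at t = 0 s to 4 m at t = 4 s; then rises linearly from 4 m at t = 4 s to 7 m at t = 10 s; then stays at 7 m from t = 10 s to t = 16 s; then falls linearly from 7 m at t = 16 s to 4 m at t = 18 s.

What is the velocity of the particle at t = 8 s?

0.5 m/s

Velocity is the slope of the x-t graph on 4–10 s: (7 − 4)/(10 − 4) = 0.5 m/s.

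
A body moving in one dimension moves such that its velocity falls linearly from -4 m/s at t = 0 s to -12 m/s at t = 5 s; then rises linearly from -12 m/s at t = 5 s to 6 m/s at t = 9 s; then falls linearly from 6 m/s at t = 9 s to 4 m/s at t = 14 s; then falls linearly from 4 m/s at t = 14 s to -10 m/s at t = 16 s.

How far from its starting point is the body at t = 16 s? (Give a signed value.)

Displacement is the signed area under the v-t curve.
0–5 s: ½(-4 + -12)(5) = -40 m
5–9 s: ½(-12 + 6)(4) = -12 m
9–14 s: ½(6 + 4)(5) = 25 m
14–16 s: ½(4 + -10)(2) = -6 m
Net displacement = -33 m

-33 m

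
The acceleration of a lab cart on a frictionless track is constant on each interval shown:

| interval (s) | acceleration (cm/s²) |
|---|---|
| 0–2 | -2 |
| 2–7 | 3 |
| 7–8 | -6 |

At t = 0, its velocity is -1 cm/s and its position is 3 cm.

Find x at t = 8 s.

On each constant-a segment, Δv = aΔt and Δx = v₀Δt + ½aΔt²; chain segment to segment.
0–2 s: v starts -1 cm/s; Δx = -1·2 + ½·-2·2² = -6 cm; v ends -5 cm/s.
2–7 s: v starts -5 cm/s; Δx = -5·5 + ½·3·5² = 12.5 cm; v ends 10 cm/s.
7–8 s: v starts 10 cm/s; Δx = 10·1 + ½·-6·1² = 7 cm; v ends 4 cm/s.
x(8) = 3 + Σ Δx = 16.5 cm.

16.5 cm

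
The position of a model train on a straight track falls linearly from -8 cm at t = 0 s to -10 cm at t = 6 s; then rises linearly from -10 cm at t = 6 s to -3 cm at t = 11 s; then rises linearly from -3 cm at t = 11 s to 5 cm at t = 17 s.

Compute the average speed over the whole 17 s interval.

1 cm/s

Average speed = (total path length)/(elapsed time); on a piecewise-linear x-t graph the path length is Σ|Δx|.
0–6 s: |Δx| = |-10 − -8| = 2 cm
6–11 s: |Δx| = |-3 − -10| = 7 cm
11–17 s: |Δx| = |5 − -3| = 8 cm
Total path = 17 cm; average speed = 17/17 = 1 cm/s.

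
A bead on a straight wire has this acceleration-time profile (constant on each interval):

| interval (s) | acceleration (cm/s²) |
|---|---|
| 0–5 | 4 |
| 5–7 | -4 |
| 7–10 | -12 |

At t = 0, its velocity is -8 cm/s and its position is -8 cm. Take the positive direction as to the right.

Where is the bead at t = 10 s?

On each constant-a segment, Δv = aΔt and Δx = v₀Δt + ½aΔt²; chain segment to segment.
0–5 s: v starts -8 cm/s; Δx = -8·5 + ½·4·5² = 10 cm; v ends 12 cm/s.
5–7 s: v starts 12 cm/s; Δx = 12·2 + ½·-4·2² = 16 cm; v ends 4 cm/s.
7–10 s: v starts 4 cm/s; Δx = 4·3 + ½·-12·3² = -42 cm; v ends -32 cm/s.
x(10) = -8 + Σ Δx = -24 cm.

-24 cm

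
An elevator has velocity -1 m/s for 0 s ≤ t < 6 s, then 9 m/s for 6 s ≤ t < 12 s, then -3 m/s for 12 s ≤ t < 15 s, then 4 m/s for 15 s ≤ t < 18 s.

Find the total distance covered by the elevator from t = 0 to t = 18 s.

Distance (not displacement) is the total path length: add the absolute areas under v-t.
0–6 s: |-1| × 6 = 6 m
6–12 s: |9| × 6 = 54 m
12–15 s: |-3| × 3 = 9 m
15–18 s: |4| × 3 = 12 m
Total distance = 81 m

81 m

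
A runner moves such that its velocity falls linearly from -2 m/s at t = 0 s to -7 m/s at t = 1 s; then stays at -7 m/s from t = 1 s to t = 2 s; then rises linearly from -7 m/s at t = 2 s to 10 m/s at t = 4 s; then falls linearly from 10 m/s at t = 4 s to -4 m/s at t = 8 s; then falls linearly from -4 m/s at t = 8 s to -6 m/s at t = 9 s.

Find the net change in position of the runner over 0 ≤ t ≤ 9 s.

Net displacement equals the area under the velocity-time graph (areas below the axis count negative).
0–1 s: ½(-2 + -7)(1) = -4.5 m
1–2 s: -7 × 1 = -7 m
2–4 s: ½(-7 + 10)(2) = 3 m
4–8 s: ½(10 + -4)(4) = 12 m
8–9 s: ½(-4 + -6)(1) = -5 m
Net displacement = -1.5 m

-1.5 m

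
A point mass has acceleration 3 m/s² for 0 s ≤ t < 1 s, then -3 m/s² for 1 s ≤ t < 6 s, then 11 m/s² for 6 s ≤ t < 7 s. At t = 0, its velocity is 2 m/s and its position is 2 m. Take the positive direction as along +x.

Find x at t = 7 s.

-11.5 m

On each constant-a segment, Δv = aΔt and Δx = v₀Δt + ½aΔt²; chain segment to segment.
0–1 s: v starts 2 m/s; Δx = 2·1 + ½·3·1² = 3.5 m; v ends 5 m/s.
1–6 s: v starts 5 m/s; Δx = 5·5 + ½·-3·5² = -12.5 m; v ends -10 m/s.
6–7 s: v starts -10 m/s; Δx = -10·1 + ½·11·1² = -4.5 m; v ends 1 m/s.
x(7) = 2 + Σ Δx = -11.5 m.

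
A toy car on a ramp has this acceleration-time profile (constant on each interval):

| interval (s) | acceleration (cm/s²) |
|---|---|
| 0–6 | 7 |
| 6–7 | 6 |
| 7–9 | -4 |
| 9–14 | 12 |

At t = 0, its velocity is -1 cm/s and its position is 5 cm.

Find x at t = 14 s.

On each constant-a segment, Δv = aΔt and Δx = v₀Δt + ½aΔt²; chain segment to segment.
0–6 s: v starts -1 cm/s; Δx = -1·6 + ½·7·6² = 120 cm; v ends 41 cm/s.
6–7 s: v starts 41 cm/s; Δx = 41·1 + ½·6·1² = 44 cm; v ends 47 cm/s.
7–9 s: v starts 47 cm/s; Δx = 47·2 + ½·-4·2² = 86 cm; v ends 39 cm/s.
9–14 s: v starts 39 cm/s; Δx = 39·5 + ½·12·5² = 345 cm; v ends 99 cm/s.
x(14) = 5 + Σ Δx = 600 cm.

600 cm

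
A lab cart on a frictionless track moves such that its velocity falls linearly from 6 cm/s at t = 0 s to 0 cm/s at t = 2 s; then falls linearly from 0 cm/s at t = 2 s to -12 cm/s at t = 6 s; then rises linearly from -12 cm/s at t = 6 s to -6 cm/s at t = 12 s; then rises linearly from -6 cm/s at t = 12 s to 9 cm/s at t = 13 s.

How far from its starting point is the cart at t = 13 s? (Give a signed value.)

-70.5 cm

Displacement is the signed area under the v-t curve.
0–2 s: ½(6 + 0)(2) = 6 cm
2–6 s: ½(0 + -12)(4) = -24 cm
6–12 s: ½(-12 + -6)(6) = -54 cm
12–13 s: ½(-6 + 9)(1) = 1.5 cm
Net displacement = -70.5 cm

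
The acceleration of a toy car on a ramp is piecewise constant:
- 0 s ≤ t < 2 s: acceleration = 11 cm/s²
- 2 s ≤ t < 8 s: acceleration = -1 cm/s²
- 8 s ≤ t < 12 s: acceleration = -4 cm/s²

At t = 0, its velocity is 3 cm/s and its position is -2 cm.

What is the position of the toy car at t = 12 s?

On each constant-a segment, Δv = aΔt and Δx = v₀Δt + ½aΔt²; chain segment to segment.
0–2 s: v starts 3 cm/s; Δx = 3·2 + ½·11·2² = 28 cm; v ends 25 cm/s.
2–8 s: v starts 25 cm/s; Δx = 25·6 + ½·-1·6² = 132 cm; v ends 19 cm/s.
8–12 s: v starts 19 cm/s; Δx = 19·4 + ½·-4·4² = 44 cm; v ends 3 cm/s.
x(12) = -2 + Σ Δx = 202 cm.

202 cm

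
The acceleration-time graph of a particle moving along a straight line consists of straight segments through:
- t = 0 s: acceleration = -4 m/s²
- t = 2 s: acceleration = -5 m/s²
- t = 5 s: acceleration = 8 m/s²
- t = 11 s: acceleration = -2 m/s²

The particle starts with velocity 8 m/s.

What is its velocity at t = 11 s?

Δv equals the area under the a-t graph; then v = v₀ + Δv.
0–2 s: ½(-4 + -5)(2) = -9 m/s
2–5 s: ½(-5 + 8)(3) = 4.5 m/s
5–11 s: ½(8 + -2)(6) = 18 m/s
Δv = 13.5 m/s, so v(11) = 8 + (13.5) = 21.5 m/s.

21.5 m/s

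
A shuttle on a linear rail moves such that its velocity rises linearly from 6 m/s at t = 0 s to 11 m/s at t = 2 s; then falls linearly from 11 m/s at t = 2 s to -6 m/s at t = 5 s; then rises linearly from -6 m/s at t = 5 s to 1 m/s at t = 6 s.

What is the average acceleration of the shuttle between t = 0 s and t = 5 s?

Average acceleration = Δv/Δt = (-6 − 6)/(5 − 0) = -2.4 m/s².

-2.4 m/s²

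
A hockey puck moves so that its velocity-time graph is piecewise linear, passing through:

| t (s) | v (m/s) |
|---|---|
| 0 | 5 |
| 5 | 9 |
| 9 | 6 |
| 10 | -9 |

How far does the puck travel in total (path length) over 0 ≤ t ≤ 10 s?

68.9 m

Distance (not displacement) is the total path length: add the absolute areas under v-t.
0–5 s: |½(5 + 9)(5)| = 35 m
5–9 s: |½(9 + 6)(4)| = 30 m
9–10 s: v = 0 at t = 9.4 s; triangle areas 1.2 + 2.7 = 3.9 m
Total distance = 68.9 m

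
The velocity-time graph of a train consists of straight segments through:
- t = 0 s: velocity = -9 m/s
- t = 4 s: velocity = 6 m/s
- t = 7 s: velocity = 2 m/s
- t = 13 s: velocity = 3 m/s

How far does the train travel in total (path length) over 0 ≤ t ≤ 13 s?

Total distance travelled is ∫|v| dt — sum the magnitudes of each area piece.
0–4 s: v = 0 at t = 2.4 s; triangle areas 10.8 + 4.8 = 15.6 m
4–7 s: |½(6 + 2)(3)| = 12 m
7–13 s: |½(2 + 3)(6)| = 15 m
Total distance = 42.6 m

42.6 m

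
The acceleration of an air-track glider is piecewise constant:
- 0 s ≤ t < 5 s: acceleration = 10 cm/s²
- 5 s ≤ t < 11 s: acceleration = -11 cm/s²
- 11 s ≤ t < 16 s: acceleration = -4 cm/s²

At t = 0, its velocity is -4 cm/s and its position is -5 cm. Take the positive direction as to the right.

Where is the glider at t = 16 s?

On each constant-a segment, Δv = aΔt and Δx = v₀Δt + ½aΔt²; chain segment to segment.
0–5 s: v starts -4 cm/s; Δx = -4·5 + ½·10·5² = 105 cm; v ends 46 cm/s.
5–11 s: v starts 46 cm/s; Δx = 46·6 + ½·-11·6² = 78 cm; v ends -20 cm/s.
11–16 s: v starts -20 cm/s; Δx = -20·5 + ½·-4·5² = -150 cm; v ends -40 cm/s.
x(16) = -5 + Σ Δx = 28 cm.

28 cm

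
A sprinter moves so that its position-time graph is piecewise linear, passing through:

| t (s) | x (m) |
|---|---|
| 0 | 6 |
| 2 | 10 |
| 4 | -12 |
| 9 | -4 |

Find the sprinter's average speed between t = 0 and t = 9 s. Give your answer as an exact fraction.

Average speed = (total path length)/(elapsed time); on a piecewise-linear x-t graph the path length is Σ|Δx|.
0–2 s: |Δx| = |10 − 6| = 4 m
2–4 s: |Δx| = |-12 − 10| = 22 m
4–9 s: |Δx| = |-4 − -12| = 8 m
Total path = 34 m; average speed = 34/9 = 34/9 m/s.

34/9 m/s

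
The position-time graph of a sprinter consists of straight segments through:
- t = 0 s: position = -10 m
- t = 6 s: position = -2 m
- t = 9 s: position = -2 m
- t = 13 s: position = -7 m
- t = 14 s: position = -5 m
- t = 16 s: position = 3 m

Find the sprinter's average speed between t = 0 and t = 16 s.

1.4375 m/s

Average speed = (total path length)/(elapsed time); on a piecewise-linear x-t graph the path length is Σ|Δx|.
0–6 s: |Δx| = |-2 − -10| = 8 m
6–9 s: |Δx| = |-2 − -2| = 0 m
9–13 s: |Δx| = |-7 − -2| = 5 m
13–14 s: |Δx| = |-5 − -7| = 2 m
14–16 s: |Δx| = |3 − -5| = 8 m
Total path = 23 m; average speed = 23/16 = 1.4375 m/s.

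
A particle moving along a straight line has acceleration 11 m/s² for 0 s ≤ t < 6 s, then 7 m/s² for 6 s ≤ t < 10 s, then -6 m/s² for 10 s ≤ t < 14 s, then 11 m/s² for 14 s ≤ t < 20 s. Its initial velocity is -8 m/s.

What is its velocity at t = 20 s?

128 m/s

Δv equals the area under the a-t graph; then v = v₀ + Δv.
0–6 s: 11 × 6 = 66 m/s
6–10 s: 7 × 4 = 28 m/s
10–14 s: -6 × 4 = -24 m/s
14–20 s: 11 × 6 = 66 m/s
Δv = 136 m/s, so v(20) = -8 + (136) = 128 m/s.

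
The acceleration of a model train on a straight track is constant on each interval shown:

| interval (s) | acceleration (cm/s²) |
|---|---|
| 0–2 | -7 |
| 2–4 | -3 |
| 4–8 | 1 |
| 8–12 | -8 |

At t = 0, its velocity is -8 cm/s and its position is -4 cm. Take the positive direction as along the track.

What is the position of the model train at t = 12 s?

On each constant-a segment, Δv = aΔt and Δx = v₀Δt + ½aΔt²; chain segment to segment.
0–2 s: v starts -8 cm/s; Δx = -8·2 + ½·-7·2² = -30 cm; v ends -22 cm/s.
2–4 s: v starts -22 cm/s; Δx = -22·2 + ½·-3·2² = -50 cm; v ends -28 cm/s.
4–8 s: v starts -28 cm/s; Δx = -28·4 + ½·1·4² = -104 cm; v ends -24 cm/s.
8–12 s: v starts -24 cm/s; Δx = -24·4 + ½·-8·4² = -160 cm; v ends -56 cm/s.
x(12) = -4 + Σ Δx = -348 cm.

-348 cm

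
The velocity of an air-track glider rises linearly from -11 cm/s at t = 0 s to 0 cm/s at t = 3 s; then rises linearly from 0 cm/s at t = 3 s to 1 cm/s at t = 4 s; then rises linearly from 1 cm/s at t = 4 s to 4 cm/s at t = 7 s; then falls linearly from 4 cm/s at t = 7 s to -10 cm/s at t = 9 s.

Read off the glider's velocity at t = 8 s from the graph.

-3 cm/s

On 7–9 s the graph is linear from 4 to -10 cm/s: v(8) = 4 + (-10 − 4)·(8 − 7)/(9 − 7) = -3 cm/s.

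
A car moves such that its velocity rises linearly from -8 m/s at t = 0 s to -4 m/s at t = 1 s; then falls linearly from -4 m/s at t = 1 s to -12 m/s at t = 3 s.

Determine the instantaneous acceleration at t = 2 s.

Acceleration is the slope of the v-t graph on 1–3 s: (-12 − -4)/(3 − 1) = -4 m/s².

-4 m/s²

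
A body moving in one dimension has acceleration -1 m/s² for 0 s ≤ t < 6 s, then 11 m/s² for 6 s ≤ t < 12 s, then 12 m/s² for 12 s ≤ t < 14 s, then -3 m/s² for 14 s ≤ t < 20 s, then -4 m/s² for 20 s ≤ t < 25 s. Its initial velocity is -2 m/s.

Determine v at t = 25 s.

44 m/s

Δv equals the area under the a-t graph; then v = v₀ + Δv.
0–6 s: -1 × 6 = -6 m/s
6–12 s: 11 × 6 = 66 m/s
12–14 s: 12 × 2 = 24 m/s
14–20 s: -3 × 6 = -18 m/s
20–25 s: -4 × 5 = -20 m/s
Δv = 46 m/s, so v(25) = -2 + (46) = 44 m/s.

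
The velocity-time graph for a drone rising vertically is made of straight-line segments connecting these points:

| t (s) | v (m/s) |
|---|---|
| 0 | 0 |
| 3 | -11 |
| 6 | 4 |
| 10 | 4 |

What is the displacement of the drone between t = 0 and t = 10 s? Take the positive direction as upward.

Displacement is the signed area under the v-t curve.
0–3 s: ½(0 + -11)(3) = -16.5 m
3–6 s: ½(-11 + 4)(3) = -10.5 m
6–10 s: 4 × 4 = 16 m
Net displacement = -11 m

-11 m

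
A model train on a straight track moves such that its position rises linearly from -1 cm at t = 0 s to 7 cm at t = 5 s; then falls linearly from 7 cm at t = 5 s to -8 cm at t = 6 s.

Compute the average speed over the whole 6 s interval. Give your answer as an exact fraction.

23/6 cm/s

Average speed = (total path length)/(elapsed time); on a piecewise-linear x-t graph the path length is Σ|Δx|.
0–5 s: |Δx| = |7 − -1| = 8 cm
5–6 s: |Δx| = |-8 − 7| = 15 cm
Total path = 23 cm; average speed = 23/6 = 23/6 cm/s.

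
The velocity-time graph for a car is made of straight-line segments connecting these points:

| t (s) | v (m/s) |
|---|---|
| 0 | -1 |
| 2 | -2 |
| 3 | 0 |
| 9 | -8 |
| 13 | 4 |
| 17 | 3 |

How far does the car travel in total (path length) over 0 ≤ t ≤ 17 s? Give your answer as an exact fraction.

166/3 m

Distance (not displacement) is the total path length: add the absolute areas under v-t.
0–2 s: |½(-1 + -2)(2)| = 3 m
2–3 s: |½(-2 + 0)(1)| = 1 m
3–9 s: |½(0 + -8)(6)| = 24 m
9–13 s: v = 0 at t = 35/3 s; triangle areas 32/3 + 8/3 = 40/3 m
13–17 s: |½(4 + 3)(4)| = 14 m
Total distance = 166/3 m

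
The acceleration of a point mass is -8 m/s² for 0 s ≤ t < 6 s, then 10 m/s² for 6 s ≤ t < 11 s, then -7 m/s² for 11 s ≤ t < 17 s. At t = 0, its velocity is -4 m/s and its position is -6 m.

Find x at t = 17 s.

On each constant-a segment, Δv = aΔt and Δx = v₀Δt + ½aΔt²; chain segment to segment.
0–6 s: v starts -4 m/s; Δx = -4·6 + ½·-8·6² = -168 m; v ends -52 m/s.
6–11 s: v starts -52 m/s; Δx = -52·5 + ½·10·5² = -135 m; v ends -2 m/s.
11–17 s: v starts -2 m/s; Δx = -2·6 + ½·-7·6² = -138 m; v ends -44 m/s.
x(17) = -6 + Σ Δx = -447 m.

-447 m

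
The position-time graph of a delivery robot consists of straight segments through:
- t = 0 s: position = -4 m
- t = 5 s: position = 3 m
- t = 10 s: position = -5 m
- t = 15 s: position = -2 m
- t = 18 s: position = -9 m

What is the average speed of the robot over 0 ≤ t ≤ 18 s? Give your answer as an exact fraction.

25/18 m/s

Average speed = (total path length)/(elapsed time); on a piecewise-linear x-t graph the path length is Σ|Δx|.
0–5 s: |Δx| = |3 − -4| = 7 m
5–10 s: |Δx| = |-5 − 3| = 8 m
10–15 s: |Δx| = |-2 − -5| = 3 m
15–18 s: |Δx| = |-9 − -2| = 7 m
Total path = 25 m; average speed = 25/18 = 25/18 m/s.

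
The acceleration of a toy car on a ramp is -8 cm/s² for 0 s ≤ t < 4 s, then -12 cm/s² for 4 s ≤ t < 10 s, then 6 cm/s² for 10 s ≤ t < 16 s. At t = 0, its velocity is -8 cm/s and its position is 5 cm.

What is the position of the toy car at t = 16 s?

-1111 cm

On each constant-a segment, Δv = aΔt and Δx = v₀Δt + ½aΔt²; chain segment to segment.
0–4 s: v starts -8 cm/s; Δx = -8·4 + ½·-8·4² = -96 cm; v ends -40 cm/s.
4–10 s: v starts -40 cm/s; Δx = -40·6 + ½·-12·6² = -456 cm; v ends -112 cm/s.
10–16 s: v starts -112 cm/s; Δx = -112·6 + ½·6·6² = -564 cm; v ends -76 cm/s.
x(16) = 5 + Σ Δx = -1111 cm.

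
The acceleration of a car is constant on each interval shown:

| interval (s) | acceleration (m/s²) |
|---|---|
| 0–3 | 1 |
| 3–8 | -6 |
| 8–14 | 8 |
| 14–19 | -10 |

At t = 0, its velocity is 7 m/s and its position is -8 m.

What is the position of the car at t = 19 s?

31.5 m

On each constant-a segment, Δv = aΔt and Δx = v₀Δt + ½aΔt²; chain segment to segment.
0–3 s: v starts 7 m/s; Δx = 7·3 + ½·1·3² = 25.5 m; v ends 10 m/s.
3–8 s: v starts 10 m/s; Δx = 10·5 + ½·-6·5² = -25 m; v ends -20 m/s.
8–14 s: v starts -20 m/s; Δx = -20·6 + ½·8·6² = 24 m; v ends 28 m/s.
14–19 s: v starts 28 m/s; Δx = 28·5 + ½·-10·5² = 15 m; v ends -22 m/s.
x(19) = -8 + Σ Δx = 31.5 m.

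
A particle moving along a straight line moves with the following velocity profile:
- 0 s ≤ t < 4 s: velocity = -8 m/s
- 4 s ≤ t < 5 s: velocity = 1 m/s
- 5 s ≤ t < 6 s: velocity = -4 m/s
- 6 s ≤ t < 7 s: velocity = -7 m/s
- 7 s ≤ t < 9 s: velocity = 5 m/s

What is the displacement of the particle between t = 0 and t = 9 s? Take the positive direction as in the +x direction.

Displacement is the signed area under the v-t curve.
0–4 s: -8 × 4 = -32 m
4–5 s: 1 × 1 = 1 m
5–6 s: -4 × 1 = -4 m
6–7 s: -7 × 1 = -7 m
7–9 s: 5 × 2 = 10 m
Net displacement = -32 m

-32 m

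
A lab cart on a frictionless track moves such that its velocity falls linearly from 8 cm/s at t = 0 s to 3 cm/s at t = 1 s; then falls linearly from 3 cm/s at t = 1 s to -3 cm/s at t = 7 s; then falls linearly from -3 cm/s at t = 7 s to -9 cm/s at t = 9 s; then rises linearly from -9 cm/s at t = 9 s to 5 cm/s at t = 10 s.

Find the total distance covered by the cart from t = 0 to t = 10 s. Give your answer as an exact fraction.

212/7 cm

Distance (not displacement) is the total path length: add the absolute areas under v-t.
0–1 s: |½(8 + 3)(1)| = 5.5 cm
1–7 s: v = 0 at t = 4 s; triangle areas 4.5 + 4.5 = 9 cm
7–9 s: |½(-3 + -9)(2)| = 12 cm
9–10 s: v = 0 at t = 135/14 s; triangle areas 81/28 + 25/28 = 53/14 cm
Total distance = 212/7 cm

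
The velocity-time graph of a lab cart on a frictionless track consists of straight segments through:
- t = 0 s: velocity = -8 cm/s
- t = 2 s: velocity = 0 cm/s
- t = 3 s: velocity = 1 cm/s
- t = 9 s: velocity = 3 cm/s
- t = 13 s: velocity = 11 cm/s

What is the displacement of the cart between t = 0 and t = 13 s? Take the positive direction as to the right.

32.5 cm

Net displacement equals the area under the velocity-time graph (areas below the axis count negative).
0–2 s: ½(-8 + 0)(2) = -8 cm
2–3 s: ½(0 + 1)(1) = 0.5 cm
3–9 s: ½(1 + 3)(6) = 12 cm
9–13 s: ½(3 + 11)(4) = 28 cm
Net displacement = 32.5 cm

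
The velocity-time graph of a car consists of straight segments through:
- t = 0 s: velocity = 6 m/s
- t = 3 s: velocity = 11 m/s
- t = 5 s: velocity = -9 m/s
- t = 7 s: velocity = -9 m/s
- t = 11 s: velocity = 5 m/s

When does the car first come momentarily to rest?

v changes sign on 3–5 s (from 11 to -9); the graph is linear there, so v = 0 at t = 3 + (-11)·(5 − 3)/(-9 − 11) = 4.1 s.

t = 4.1 s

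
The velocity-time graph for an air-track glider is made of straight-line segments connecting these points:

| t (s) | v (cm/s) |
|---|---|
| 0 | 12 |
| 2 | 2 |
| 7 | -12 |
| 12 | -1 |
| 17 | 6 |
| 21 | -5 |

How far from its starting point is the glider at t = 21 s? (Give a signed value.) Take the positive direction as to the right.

Net displacement equals the area under the velocity-time graph (areas below the axis count negative).
0–2 s: ½(12 + 2)(2) = 14 cm
2–7 s: ½(2 + -12)(5) = -25 cm
7–12 s: ½(-12 + -1)(5) = -32.5 cm
12–17 s: ½(-1 + 6)(5) = 12.5 cm
17–21 s: ½(6 + -5)(4) = 2 cm
Net displacement = -29 cm

-29 cm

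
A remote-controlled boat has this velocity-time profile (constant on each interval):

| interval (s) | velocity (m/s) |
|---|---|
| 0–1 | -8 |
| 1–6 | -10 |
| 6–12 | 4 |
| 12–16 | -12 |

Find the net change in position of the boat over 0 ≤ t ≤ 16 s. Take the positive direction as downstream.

-82 m

Displacement is the signed area under the v-t curve.
0–1 s: -8 × 1 = -8 m
1–6 s: -10 × 5 = -50 m
6–12 s: 4 × 6 = 24 m
12–16 s: -12 × 4 = -48 m
Net displacement = -82 m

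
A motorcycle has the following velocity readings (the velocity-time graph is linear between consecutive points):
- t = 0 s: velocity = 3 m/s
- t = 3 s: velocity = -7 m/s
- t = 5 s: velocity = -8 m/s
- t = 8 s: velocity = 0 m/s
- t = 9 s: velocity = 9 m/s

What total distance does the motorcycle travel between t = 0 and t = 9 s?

40.2 m

Total distance travelled is ∫|v| dt — sum the magnitudes of each area piece.
0–3 s: v = 0 at t = 0.9 s; triangle areas 1.35 + 7.35 = 8.7 m
3–5 s: |½(-7 + -8)(2)| = 15 m
5–8 s: |½(-8 + 0)(3)| = 12 m
8–9 s: |½(0 + 9)(1)| = 4.5 m
Total distance = 40.2 m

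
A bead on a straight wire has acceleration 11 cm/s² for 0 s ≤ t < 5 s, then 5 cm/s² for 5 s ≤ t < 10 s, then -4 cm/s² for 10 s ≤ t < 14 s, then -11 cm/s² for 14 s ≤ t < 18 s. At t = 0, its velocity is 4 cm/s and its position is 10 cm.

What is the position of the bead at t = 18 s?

1013 cm

On each constant-a segment, Δv = aΔt and Δx = v₀Δt + ½aΔt²; chain segment to segment.
0–5 s: v starts 4 cm/s; Δx = 4·5 + ½·11·5² = 157.5 cm; v ends 59 cm/s.
5–10 s: v starts 59 cm/s; Δx = 59·5 + ½·5·5² = 357.5 cm; v ends 84 cm/s.
10–14 s: v starts 84 cm/s; Δx = 84·4 + ½·-4·4² = 304 cm; v ends 68 cm/s.
14–18 s: v starts 68 cm/s; Δx = 68·4 + ½·-11·4² = 184 cm; v ends 24 cm/s.
x(18) = 10 + Σ Δx = 1013 cm.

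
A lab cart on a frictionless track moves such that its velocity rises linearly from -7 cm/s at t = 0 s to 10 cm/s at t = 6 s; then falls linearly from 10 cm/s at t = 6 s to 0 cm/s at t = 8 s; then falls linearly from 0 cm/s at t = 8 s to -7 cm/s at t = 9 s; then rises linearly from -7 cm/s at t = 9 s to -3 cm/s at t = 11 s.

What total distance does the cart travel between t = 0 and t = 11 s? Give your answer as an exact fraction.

1693/34 cm

Distance (not displacement) is the total path length: add the absolute areas under v-t.
0–6 s: v = 0 at t = 42/17 s; triangle areas 147/17 + 300/17 = 447/17 cm
6–8 s: |½(10 + 0)(2)| = 10 cm
8–9 s: |½(0 + -7)(1)| = 3.5 cm
9–11 s: |½(-7 + -3)(2)| = 10 cm
Total distance = 1693/34 cm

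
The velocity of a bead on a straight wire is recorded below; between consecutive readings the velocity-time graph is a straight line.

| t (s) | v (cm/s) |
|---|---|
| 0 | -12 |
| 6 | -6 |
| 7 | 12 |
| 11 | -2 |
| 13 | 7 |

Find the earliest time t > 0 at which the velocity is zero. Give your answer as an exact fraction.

t = 19/3 s

v changes sign on 6–7 s (from -6 to 12); the graph is linear there, so v = 0 at t = 6 + (6)·(7 − 6)/(12 − -6) = 19/3 s.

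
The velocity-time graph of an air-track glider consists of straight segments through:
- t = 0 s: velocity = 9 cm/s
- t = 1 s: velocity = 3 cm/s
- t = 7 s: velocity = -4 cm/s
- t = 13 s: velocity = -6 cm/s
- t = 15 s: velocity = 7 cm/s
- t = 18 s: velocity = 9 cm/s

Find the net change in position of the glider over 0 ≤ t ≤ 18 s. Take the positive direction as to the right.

-2 cm

Displacement is the signed area under the v-t curve.
0–1 s: ½(9 + 3)(1) = 6 cm
1–7 s: ½(3 + -4)(6) = -3 cm
7–13 s: ½(-4 + -6)(6) = -30 cm
13–15 s: ½(-6 + 7)(2) = 1 cm
15–18 s: ½(7 + 9)(3) = 24 cm
Net displacement = -2 cm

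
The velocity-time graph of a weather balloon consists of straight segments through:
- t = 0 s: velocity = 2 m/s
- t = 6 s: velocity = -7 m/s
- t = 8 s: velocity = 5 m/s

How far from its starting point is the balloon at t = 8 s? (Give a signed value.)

-17 m

Net displacement equals the area under the velocity-time graph (areas below the axis count negative).
0–6 s: ½(2 + -7)(6) = -15 m
6–8 s: ½(-7 + 5)(2) = -2 m
Net displacement = -17 m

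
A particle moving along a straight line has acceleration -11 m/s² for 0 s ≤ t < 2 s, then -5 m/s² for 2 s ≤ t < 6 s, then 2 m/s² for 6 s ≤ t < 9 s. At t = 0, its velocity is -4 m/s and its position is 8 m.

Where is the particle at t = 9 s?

On each constant-a segment, Δv = aΔt and Δx = v₀Δt + ½aΔt²; chain segment to segment.
0–2 s: v starts -4 m/s; Δx = -4·2 + ½·-11·2² = -30 m; v ends -26 m/s.
2–6 s: v starts -26 m/s; Δx = -26·4 + ½·-5·4² = -144 m; v ends -46 m/s.
6–9 s: v starts -46 m/s; Δx = -46·3 + ½·2·3² = -129 m; v ends -40 m/s.
x(9) = 8 + Σ Δx = -295 m.

-295 m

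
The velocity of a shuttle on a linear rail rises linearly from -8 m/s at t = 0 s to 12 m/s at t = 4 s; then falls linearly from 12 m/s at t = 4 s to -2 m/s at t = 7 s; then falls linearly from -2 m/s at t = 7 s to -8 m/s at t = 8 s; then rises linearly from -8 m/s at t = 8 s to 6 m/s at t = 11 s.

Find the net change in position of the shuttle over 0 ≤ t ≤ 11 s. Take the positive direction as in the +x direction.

15 m

Displacement is the signed area under the v-t curve.
0–4 s: ½(-8 + 12)(4) = 8 m
4–7 s: ½(12 + -2)(3) = 15 m
7–8 s: ½(-2 + -8)(1) = -5 m
8–11 s: ½(-8 + 6)(3) = -3 m
Net displacement = 15 m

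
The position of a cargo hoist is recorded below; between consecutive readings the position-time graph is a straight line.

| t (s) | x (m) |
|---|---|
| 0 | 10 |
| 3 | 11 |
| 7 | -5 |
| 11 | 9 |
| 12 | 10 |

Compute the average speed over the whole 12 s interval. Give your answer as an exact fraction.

8/3 m/s

Average speed = (total path length)/(elapsed time); on a piecewise-linear x-t graph the path length is Σ|Δx|.
0–3 s: |Δx| = |11 − 10| = 1 m
3–7 s: |Δx| = |-5 − 11| = 16 m
7–11 s: |Δx| = |9 − -5| = 14 m
11–12 s: |Δx| = |10 − 9| = 1 m
Total path = 32 m; average speed = 32/12 = 8/3 m/s.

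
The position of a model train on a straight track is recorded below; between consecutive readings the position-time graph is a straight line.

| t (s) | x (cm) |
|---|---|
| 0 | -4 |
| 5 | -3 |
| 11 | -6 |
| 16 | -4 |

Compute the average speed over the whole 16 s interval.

Average speed = (total path length)/(elapsed time); on a piecewise-linear x-t graph the path length is Σ|Δx|.
0–5 s: |Δx| = |-3 − -4| = 1 cm
5–11 s: |Δx| = |-6 − -3| = 3 cm
11–16 s: |Δx| = |-4 − -6| = 2 cm
Total path = 6 cm; average speed = 6/16 = 0.375 cm/s.

0.375 cm/s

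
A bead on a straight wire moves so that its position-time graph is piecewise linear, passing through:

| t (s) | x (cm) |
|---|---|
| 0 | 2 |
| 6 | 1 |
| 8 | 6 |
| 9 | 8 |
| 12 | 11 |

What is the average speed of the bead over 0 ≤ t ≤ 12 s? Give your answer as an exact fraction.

11/12 cm/s

Average speed = (total path length)/(elapsed time); on a piecewise-linear x-t graph the path length is Σ|Δx|.
0–6 s: |Δx| = |1 − 2| = 1 cm
6–8 s: |Δx| = |6 − 1| = 5 cm
8–9 s: |Δx| = |8 − 6| = 2 cm
9–12 s: |Δx| = |11 − 8| = 3 cm
Total path = 11 cm; average speed = 11/12 = 11/12 cm/s.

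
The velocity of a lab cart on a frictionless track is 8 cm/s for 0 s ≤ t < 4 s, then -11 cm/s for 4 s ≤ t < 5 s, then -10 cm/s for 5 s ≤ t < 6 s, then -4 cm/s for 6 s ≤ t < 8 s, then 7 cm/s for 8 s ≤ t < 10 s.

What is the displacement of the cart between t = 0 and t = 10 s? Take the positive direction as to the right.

Net displacement equals the area under the velocity-time graph (areas below the axis count negative).
0–4 s: 8 × 4 = 32 cm
4–5 s: -11 × 1 = -11 cm
5–6 s: -10 × 1 = -10 cm
6–8 s: -4 × 2 = -8 cm
8–10 s: 7 × 2 = 14 cm
Net displacement = 17 cm

17 cm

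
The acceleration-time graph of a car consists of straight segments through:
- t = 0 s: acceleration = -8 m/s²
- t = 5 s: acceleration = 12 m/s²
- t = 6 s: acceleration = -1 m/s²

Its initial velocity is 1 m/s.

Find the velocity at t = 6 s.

16.5 m/s

Δv equals the area under the a-t graph; then v = v₀ + Δv.
0–5 s: ½(-8 + 12)(5) = 10 m/s
5–6 s: ½(12 + -1)(1) = 5.5 m/s
Δv = 15.5 m/s, so v(6) = 1 + (15.5) = 16.5 m/s.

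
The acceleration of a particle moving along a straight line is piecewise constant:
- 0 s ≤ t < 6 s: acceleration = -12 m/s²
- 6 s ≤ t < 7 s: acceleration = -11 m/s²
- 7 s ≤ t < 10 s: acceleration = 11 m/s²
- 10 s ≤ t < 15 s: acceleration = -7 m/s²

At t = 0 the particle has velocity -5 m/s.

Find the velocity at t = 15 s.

Δv equals the area under the a-t graph; then v = v₀ + Δv.
0–6 s: -12 × 6 = -72 m/s
6–7 s: -11 × 1 = -11 m/s
7–10 s: 11 × 3 = 33 m/s
10–15 s: -7 × 5 = -35 m/s
Δv = -85 m/s, so v(15) = -5 + (-85) = -90 m/s.

-90 m/s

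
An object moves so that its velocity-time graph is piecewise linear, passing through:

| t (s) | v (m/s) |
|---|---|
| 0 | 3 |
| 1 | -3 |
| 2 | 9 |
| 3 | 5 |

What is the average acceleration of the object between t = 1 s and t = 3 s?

Average acceleration = Δv/Δt = (5 − -3)/(3 − 1) = 4 m/s².

4 m/s²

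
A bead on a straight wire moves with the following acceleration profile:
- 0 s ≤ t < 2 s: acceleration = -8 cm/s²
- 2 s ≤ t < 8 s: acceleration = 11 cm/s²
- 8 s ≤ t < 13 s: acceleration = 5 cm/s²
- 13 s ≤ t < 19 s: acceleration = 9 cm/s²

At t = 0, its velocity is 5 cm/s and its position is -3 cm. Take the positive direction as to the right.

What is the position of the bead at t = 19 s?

1102.5 cm

On each constant-a segment, Δv = aΔt and Δx = v₀Δt + ½aΔt²; chain segment to segment.
0–2 s: v starts 5 cm/s; Δx = 5·2 + ½·-8·2² = -6 cm; v ends -11 cm/s.
2–8 s: v starts -11 cm/s; Δx = -11·6 + ½·11·6² = 132 cm; v ends 55 cm/s.
8–13 s: v starts 55 cm/s; Δx = 55·5 + ½·5·5² = 337.5 cm; v ends 80 cm/s.
13–19 s: v starts 80 cm/s; Δx = 80·6 + ½·9·6² = 642 cm; v ends 134 cm/s.
x(19) = -3 + Σ Δx = 1102.5 cm.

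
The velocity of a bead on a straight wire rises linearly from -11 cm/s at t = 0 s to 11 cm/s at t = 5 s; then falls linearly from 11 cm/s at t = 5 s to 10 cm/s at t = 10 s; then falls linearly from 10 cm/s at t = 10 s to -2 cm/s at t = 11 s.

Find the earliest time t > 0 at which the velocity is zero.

t = 2.5 s

v changes sign on 0–5 s (from -11 to 11); the graph is linear there, so v = 0 at t = 0 + (11)·(5 − 0)/(11 − -11) = 2.5 s.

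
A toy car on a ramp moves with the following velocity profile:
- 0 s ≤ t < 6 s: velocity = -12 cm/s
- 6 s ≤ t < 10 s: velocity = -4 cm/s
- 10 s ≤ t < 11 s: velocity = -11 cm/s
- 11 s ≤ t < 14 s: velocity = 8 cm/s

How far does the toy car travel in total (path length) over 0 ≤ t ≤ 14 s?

123 cm

Total distance travelled is ∫|v| dt — sum the magnitudes of each area piece.
0–6 s: |-12| × 6 = 72 cm
6–10 s: |-4| × 4 = 16 cm
10–11 s: |-11| × 1 = 11 cm
11–14 s: |8| × 3 = 24 cm
Total distance = 123 cm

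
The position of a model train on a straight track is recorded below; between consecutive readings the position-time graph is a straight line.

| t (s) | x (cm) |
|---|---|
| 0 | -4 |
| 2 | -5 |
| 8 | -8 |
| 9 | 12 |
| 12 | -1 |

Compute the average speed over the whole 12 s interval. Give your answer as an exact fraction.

37/12 cm/s

Average speed = (total path length)/(elapsed time); on a piecewise-linear x-t graph the path length is Σ|Δx|.
0–2 s: |Δx| = |-5 − -4| = 1 cm
2–8 s: |Δx| = |-8 − -5| = 3 cm
8–9 s: |Δx| = |12 − -8| = 20 cm
9–12 s: |Δx| = |-1 − 12| = 13 cm
Total path = 37 cm; average speed = 37/12 = 37/12 cm/s.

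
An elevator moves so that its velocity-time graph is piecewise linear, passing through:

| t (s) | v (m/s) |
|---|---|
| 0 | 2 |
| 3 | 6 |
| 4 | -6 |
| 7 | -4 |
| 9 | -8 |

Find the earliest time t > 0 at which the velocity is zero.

v changes sign on 3–4 s (from 6 to -6); the graph is linear there, so v = 0 at t = 3 + (-6)·(4 − 3)/(-6 − 6) = 3.5 s.

t = 3.5 s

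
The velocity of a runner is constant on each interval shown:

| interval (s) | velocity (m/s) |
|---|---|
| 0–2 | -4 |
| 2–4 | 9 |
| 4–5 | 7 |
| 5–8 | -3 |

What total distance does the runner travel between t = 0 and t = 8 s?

42 m

Distance (not displacement) is the total path length: add the absolute areas under v-t.
0–2 s: |-4| × 2 = 8 m
2–4 s: |9| × 2 = 18 m
4–5 s: |7| × 1 = 7 m
5–8 s: |-3| × 3 = 9 m
Total distance = 42 m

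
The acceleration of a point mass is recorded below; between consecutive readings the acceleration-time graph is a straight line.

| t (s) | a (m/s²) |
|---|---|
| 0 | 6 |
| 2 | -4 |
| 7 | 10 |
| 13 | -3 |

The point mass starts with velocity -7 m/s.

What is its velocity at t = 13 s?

Δv equals the area under the a-t graph; then v = v₀ + Δv.
0–2 s: ½(6 + -4)(2) = 2 m/s
2–7 s: ½(-4 + 10)(5) = 15 m/s
7–13 s: ½(10 + -3)(6) = 21 m/s
Δv = 38 m/s, so v(13) = -7 + (38) = 31 m/s.

31 m/s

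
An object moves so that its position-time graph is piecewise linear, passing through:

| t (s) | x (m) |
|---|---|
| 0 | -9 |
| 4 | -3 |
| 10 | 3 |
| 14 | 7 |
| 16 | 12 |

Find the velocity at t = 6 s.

Velocity is the slope of the x-t graph on 4–10 s: (3 − -3)/(10 − 4) = 1 m/s.

1 m/s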